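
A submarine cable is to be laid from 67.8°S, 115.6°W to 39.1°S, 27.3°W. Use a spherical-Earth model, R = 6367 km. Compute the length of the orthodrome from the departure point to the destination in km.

5963 km

Haversine: a = sin²(Δφ/2)+cos φ₁ cos φ₂ sin²(Δλ/2) = 0.20369;  σ = 2·atan2(√a,√(1−a))
σ = 53.657° → d = Rσ = 6367·0.93648 = 5963 km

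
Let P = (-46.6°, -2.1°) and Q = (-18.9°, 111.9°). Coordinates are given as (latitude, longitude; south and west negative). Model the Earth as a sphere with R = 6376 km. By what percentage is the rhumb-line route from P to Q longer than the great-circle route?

Great circle: σ = 1.5998 rad → d_gc = Rσ = 10200.6 km
Rhumb: Δφ = +0.4835, Δλ = +1.9897, Δψ = +0.5854, q = Δφ/Δψ = 0.8258 → d_rh = R√(Δφ²+q²Δλ²) = 10920.7 km
Excess = (10920.7 − 10200.6) / 10200.6 = 720.1 / 10200.6 = 7.06% ≈ 7.1%

7.1%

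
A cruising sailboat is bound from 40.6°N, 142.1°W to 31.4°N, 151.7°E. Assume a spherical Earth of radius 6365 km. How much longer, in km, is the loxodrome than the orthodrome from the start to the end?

126 km

Great circle: cos σ = sin φ₁ sin φ₂ + cos φ₁ cos φ₂ cos Δλ,  σ = 0.9266 rad → d_gc = 5897.6 km
Rhumb line: Δψ = -0.1989, q = Δφ/Δψ = 0.8072, d_rh = R√(Δφ²+q²Δλ²) = 6023.8 km
Excess = 6023.8 − 5897.6 = 126.2 ≈ 126 km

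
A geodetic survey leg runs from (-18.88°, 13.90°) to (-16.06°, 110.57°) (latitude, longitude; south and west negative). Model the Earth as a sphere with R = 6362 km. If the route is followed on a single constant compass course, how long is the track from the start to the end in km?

10242 km

Δψ = ln[tan(π/4+φ₂/2)/tan(π/4+φ₁/2)] = +0.0516;  Δφ = +0.0492 rad,  Δλ = +1.6872 rad
q = Δφ/Δψ = 0.9538
d = R·√(Δφ² + q²Δλ²) = 6362·1.60994 = 10242 km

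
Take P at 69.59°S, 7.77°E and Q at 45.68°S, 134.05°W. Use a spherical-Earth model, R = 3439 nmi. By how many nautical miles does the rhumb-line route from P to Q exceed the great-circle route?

897 nmi

Great circle: cos σ = sin φ₁ sin φ₂ + cos φ₁ cos φ₂ cos Δλ,  σ = 1.0713 rad → d_gc = 3684.1 nmi
Rhumb line: Δψ = +0.8164, q = Δφ/Δψ = 0.5111, d_rh = R√(Δφ²+q²Δλ²) = 4581.5 nmi
Excess = 4581.5 − 3684.1 = 897.4 ≈ 897 nmi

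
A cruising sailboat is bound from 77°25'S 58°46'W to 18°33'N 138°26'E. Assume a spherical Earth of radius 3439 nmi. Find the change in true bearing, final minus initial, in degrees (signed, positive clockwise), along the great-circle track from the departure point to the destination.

Initial bearing θ₁ = atan2(sin Δλ cos φ₂, cos φ₁ sin φ₂ − sin φ₁ cos φ₂ cos Δλ) = 198.99°
Final bearing θ₂ = (initial bearing from the destination back to the start) + 180° = 355.71°
Δθ = θ₂ − θ₁ = +156.7°

+156.7°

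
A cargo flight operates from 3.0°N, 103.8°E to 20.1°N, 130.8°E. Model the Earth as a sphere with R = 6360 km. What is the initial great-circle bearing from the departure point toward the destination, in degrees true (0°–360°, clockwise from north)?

54.9°

θ = atan2( sin Δλ·cos φ₂ ,  cos φ₁ sin φ₂ − sin φ₁ cos φ₂ cos Δλ )
  = atan2(+0.4263, +0.2994) = 54.92°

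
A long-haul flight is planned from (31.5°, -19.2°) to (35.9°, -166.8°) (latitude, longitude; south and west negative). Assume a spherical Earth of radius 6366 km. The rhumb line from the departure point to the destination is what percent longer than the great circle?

15.8%

Great circle: σ = 1.8512 rad → d_gc = Rσ = 11785.0 km
Rhumb: Δφ = +0.0768, Δλ = -2.5761, Δψ = +0.0923, q = Δφ/Δψ = 0.8316 → d_rh = R√(Δφ²+q²Δλ²) = 13646.0 km
Excess = (13646.0 − 11785.0) / 11785.0 = 1861.0 / 11785.0 = 15.79% ≈ 15.8%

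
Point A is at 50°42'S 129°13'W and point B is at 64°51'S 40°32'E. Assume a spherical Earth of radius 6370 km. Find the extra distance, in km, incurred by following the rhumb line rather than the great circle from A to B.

2896 km

Great circle: cos σ = sin φ₁ sin φ₂ + cos φ₁ cos φ₂ cos Δλ,  σ = 1.1201 rad → d_gc = 7135.0 km
Rhumb line: Δψ = -0.4704, q = Δφ/Δψ = 0.5250, d_rh = R√(Δφ²+q²Δλ²) = 10031.3 km
Excess = 10031.3 − 7135.0 = 2896.3 ≈ 2896 km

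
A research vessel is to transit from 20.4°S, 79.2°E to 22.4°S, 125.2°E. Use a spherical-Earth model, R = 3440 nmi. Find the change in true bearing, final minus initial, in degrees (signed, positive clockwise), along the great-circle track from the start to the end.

-17.6°

Initial bearing θ₁ = atan2(sin Δλ cos φ₂, cos φ₁ sin φ₂ − sin φ₁ cos φ₂ cos Δλ) = 101.33°
Final bearing θ₂ = (initial bearing from the destination back to the start) + 180° = 83.72°
Δθ = θ₂ − θ₁ = -17.6°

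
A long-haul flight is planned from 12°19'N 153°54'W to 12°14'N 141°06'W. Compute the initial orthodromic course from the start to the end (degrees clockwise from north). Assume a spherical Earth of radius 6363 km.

89.0°

N = sin Δλ·cos φ₂ = +0.2165;  D = cos φ₁ sin φ₂ − sin φ₁ cos φ₂ cos Δλ = +0.0037
initial course = atan2(N, D) = 89.01°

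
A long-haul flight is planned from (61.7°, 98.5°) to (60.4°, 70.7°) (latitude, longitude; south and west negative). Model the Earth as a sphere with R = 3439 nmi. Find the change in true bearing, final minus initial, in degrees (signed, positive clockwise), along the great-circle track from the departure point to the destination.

At departure: θ₁ = atan2(sin Δλ cos φ₂, cos φ₁ sin φ₂ − sin φ₁ cos φ₂ cos Δλ) = 276.81°
At arrival: θ₂ = atan2(sin Δλ cos φ₁, −cos φ₂ sin φ₁ + sin φ₂ cos φ₁ cos Δλ) = 252.37°
Δθ = θ₂ − θ₁ = -24.4°

-24.4°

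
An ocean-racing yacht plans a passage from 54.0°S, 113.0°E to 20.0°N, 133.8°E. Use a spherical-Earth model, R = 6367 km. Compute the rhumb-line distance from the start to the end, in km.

8467 km

Rhumb course C = atan2(Δλ, Δψ) with Δψ = ln[tan(π/4+φ₂/2)/tan(π/4+φ₁/2)] = +1.4806, Δλ = +0.3630 → C = 13.78°
d = R·|Δφ| / |cos C| = 6367·1.29154 / 0.97123 = 8467 km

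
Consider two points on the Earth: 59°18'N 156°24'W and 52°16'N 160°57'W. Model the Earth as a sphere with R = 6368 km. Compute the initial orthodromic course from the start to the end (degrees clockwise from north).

201.9°

θ = atan2( sin Δλ·cos φ₂ ,  cos φ₁ sin φ₂ − sin φ₁ cos φ₂ cos Δλ )
  = atan2(-0.0485, -0.1208) = 201.90°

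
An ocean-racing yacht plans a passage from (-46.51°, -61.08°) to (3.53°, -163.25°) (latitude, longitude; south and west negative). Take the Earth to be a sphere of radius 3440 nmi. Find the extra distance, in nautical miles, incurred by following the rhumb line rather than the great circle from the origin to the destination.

Great circle: cos σ = sin φ₁ sin φ₂ + cos φ₁ cos φ₂ cos Δλ,  σ = 1.7614 rad → d_gc = 6059.3 nmi
Rhumb line: Δψ = +0.9808, q = Δφ/Δψ = 0.8905, d_rh = R√(Δφ²+q²Δλ²) = 6234.0 nmi
Excess = 6234.0 − 6059.3 = 174.7 ≈ 175 nmi

175 nmi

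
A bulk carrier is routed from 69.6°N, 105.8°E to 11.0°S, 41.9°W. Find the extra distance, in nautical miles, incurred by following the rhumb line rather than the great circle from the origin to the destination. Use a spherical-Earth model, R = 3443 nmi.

Great circle: cos σ = sin φ₁ sin φ₂ + cos φ₁ cos φ₂ cos Δλ,  σ = 2.0579 rad → d_gc = 7085.3 nmi
Rhumb line: Δψ = -1.9084, q = Δφ/Δψ = 0.7371, d_rh = R√(Δφ²+q²Δλ²) = 8140.2 nmi
Excess = 8140.2 − 7085.3 = 1054.9 ≈ 1055 nmi

1055 nmi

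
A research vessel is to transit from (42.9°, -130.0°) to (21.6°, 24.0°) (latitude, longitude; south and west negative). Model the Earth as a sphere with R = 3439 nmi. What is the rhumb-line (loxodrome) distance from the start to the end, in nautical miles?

7841 nmi

Δψ = ln[tan(π/4+φ₂/2)/tan(π/4+φ₁/2)] = -0.4442;  Δφ = -0.3718 rad,  Δλ = +2.6878 rad
q = Δφ/Δψ = 0.8369
d = R·√(Δφ² + q²Δλ²) = 3439·2.27994 = 7841 nmi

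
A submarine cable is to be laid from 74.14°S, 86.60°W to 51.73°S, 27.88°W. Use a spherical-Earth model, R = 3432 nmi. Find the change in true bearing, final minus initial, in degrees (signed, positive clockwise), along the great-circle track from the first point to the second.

-54.1°

Initial bearing θ₁ = atan2(sin Δλ cos φ₂, cos φ₁ sin φ₂ − sin φ₁ cos φ₂ cos Δλ) = 79.85°
Final bearing θ₂ = (initial bearing from the destination back to the start) + 180° = 25.74°
Δθ = θ₂ − θ₁ = -54.1°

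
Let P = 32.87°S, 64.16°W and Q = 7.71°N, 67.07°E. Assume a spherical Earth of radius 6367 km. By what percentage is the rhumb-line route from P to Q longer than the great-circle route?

Great circle: σ = 2.2413 rad → d_gc = Rσ = 14270.3 km
Rhumb: Δφ = +0.7083, Δλ = +2.2904, Δψ = +0.7430, q = Δφ/Δψ = 0.9532 → d_rh = R√(Δφ²+q²Δλ²) = 14614.2 km
Excess = (14614.2 − 14270.3) / 14270.3 = 343.9 / 14270.3 = 2.41% ≈ 2.4%

2.4%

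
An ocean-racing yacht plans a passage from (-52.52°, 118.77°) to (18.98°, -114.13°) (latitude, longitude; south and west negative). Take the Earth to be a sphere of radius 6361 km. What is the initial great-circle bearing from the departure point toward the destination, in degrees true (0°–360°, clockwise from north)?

N = sin Δλ·cos φ₂ = +0.7542;  D = cos φ₁ sin φ₂ − sin φ₁ cos φ₂ cos Δλ = -0.2548
initial course = atan2(N, D) = 108.66°

108.7°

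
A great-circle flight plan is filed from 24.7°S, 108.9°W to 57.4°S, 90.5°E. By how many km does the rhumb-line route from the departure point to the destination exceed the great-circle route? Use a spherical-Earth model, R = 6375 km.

Great circle: cos σ = sin φ₁ sin φ₂ + cos φ₁ cos φ₂ cos Δλ,  σ = 1.6807 rad → d_gc = 10714.3 km
Rhumb line: Δψ = -0.7845, q = Δφ/Δψ = 0.7275, d_rh = R√(Δφ²+q²Δλ²) = 13500.0 km
Excess = 13500.0 − 10714.3 = 2785.7 ≈ 2786 km

2786 km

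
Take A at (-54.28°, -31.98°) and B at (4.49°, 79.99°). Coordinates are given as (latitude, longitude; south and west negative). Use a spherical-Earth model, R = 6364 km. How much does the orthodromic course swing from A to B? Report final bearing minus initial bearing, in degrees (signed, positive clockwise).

-71.2°

At departure: θ₁ = atan2(sin Δλ cos φ₂, cos φ₁ sin φ₂ − sin φ₁ cos φ₂ cos Δλ) = 105.54°
At arrival: θ₂ = atan2(sin Δλ cos φ₁, −cos φ₂ sin φ₁ + sin φ₂ cos φ₁ cos Δλ) = 34.35°
Δθ = θ₂ − θ₁ = -71.2°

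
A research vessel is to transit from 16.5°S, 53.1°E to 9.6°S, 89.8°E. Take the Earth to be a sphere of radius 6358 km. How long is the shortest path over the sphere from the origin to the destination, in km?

Haversine: a = sin²(Δφ/2)+cos φ₁ cos φ₂ sin²(Δλ/2) = 0.09732;  σ = 2·atan2(√a,√(1−a))
σ = 36.355° → d = Rσ = 6358·0.63452 = 4034 km

4034 km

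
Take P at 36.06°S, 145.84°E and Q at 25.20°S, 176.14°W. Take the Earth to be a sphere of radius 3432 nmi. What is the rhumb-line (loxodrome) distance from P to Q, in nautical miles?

Δψ = ln[tan(π/4+φ₂/2)/tan(π/4+φ₁/2)] = +0.2208;  Δφ = +0.1895 rad,  Δλ = +0.6636 rad
q = Δφ/Δψ = 0.8583
d = R·√(Δφ² + q²Δλ²) = 3432·0.60024 = 2060 nmi

2060 nmi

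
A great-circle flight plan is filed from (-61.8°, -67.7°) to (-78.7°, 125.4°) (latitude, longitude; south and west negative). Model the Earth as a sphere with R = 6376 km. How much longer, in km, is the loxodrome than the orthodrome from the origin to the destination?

1802 km

Great circle: cos σ = sin φ₁ sin φ₂ + cos φ₁ cos φ₂ cos Δλ,  σ = 0.6856 rad → d_gc = 4371.4 km
Rhumb line: Δψ = -0.9317, q = Δφ/Δψ = 0.3166, d_rh = R√(Δφ²+q²Δλ²) = 6173.1 km
Excess = 6173.1 − 4371.4 = 1801.7 ≈ 1802 km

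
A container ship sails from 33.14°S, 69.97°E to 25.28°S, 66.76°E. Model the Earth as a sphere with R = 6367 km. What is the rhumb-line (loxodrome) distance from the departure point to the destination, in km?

Rhumb course C = atan2(Δλ, Δψ) with Δψ = ln[tan(π/4+φ₂/2)/tan(π/4+φ₁/2)] = +0.1574, Δλ = -0.0560 → C = 340.40°
d = R·|Δφ| / |cos C| = 6367·0.13718 / 0.94208 = 927 km

927 km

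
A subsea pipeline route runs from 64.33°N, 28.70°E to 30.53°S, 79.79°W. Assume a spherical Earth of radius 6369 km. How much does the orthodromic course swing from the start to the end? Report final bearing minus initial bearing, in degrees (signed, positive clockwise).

-61.7°

Initial bearing θ₁ = atan2(sin Δλ cos φ₂, cos φ₁ sin φ₂ − sin φ₁ cos φ₂ cos Δλ) = 271.83°
Final bearing θ₂ = (initial bearing from the destination back to the start) + 180° = 210.18°
Δθ = θ₂ − θ₁ = -61.7°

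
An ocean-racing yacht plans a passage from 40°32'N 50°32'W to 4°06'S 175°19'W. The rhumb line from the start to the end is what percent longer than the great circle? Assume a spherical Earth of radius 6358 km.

Great circle: σ = 2.0702 rad → d_gc = Rσ = 13162.6 km
Rhumb: Δφ = -0.7790, Δλ = -2.1779, Δψ = -0.8467, q = Δφ/Δψ = 0.9200 → d_rh = R√(Δφ²+q²Δλ²) = 13668.3 km
Excess = (13668.3 − 13162.6) / 13162.6 = 505.7 / 13162.6 = 3.84% ≈ 3.8%

3.8%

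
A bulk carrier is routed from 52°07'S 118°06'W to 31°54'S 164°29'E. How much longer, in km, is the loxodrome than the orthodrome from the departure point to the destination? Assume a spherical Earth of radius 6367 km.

253 km

Great circle: cos σ = sin φ₁ sin φ₂ + cos φ₁ cos φ₂ cos Δλ,  σ = 1.0114 rad → d_gc = 6439.8 km
Rhumb line: Δψ = +0.4815, q = Δφ/Δψ = 0.7328, d_rh = R√(Δφ²+q²Δλ²) = 6692.7 km
Excess = 6692.7 − 6439.8 = 252.9 ≈ 253 km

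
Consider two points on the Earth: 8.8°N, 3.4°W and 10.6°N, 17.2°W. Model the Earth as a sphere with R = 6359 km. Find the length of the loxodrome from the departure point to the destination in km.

1523 km

Rhumb course C = atan2(Δλ, Δψ) with Δψ = ln[tan(π/4+φ₂/2)/tan(π/4+φ₁/2)] = +0.0319, Δλ = -0.2409 → C = 277.54°
d = R·|Δφ| / |cos C| = 6359·0.03142 / 0.13119 = 1523 km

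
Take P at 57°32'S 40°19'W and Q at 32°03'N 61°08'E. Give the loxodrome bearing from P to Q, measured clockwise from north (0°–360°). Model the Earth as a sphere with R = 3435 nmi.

44.1°

Δψ = ln[tan(π/4+φ₂/2)/tan(π/4+φ₁/2)] = +1.8250
Δλ = +1.7706 rad (taken the short way round)
course = atan2(Δλ, Δψ) = 44.13°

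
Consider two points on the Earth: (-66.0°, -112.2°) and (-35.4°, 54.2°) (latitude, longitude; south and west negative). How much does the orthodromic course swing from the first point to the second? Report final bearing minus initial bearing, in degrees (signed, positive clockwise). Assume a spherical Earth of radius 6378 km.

-163.1°

At departure: θ₁ = atan2(sin Δλ cos φ₂, cos φ₁ sin φ₂ − sin φ₁ cos φ₂ cos Δλ) = 168.70°
At arrival: θ₂ = atan2(sin Δλ cos φ₁, −cos φ₂ sin φ₁ + sin φ₂ cos φ₁ cos Δλ) = 5.61°
Δθ = θ₂ − θ₁ = -163.1°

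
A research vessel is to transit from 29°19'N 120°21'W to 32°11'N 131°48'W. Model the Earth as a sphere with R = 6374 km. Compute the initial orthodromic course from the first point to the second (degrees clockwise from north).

289.1°

θ = atan2( sin Δλ·cos φ₂ ,  cos φ₁ sin φ₂ − sin φ₁ cos φ₂ cos Δλ )
  = atan2(-0.1680, +0.0583) = 289.12°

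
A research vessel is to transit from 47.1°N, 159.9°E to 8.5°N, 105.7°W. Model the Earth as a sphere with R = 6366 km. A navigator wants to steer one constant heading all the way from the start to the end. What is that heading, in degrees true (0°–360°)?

115.5°

Δψ = ln[tan(π/4+φ₂/2)/tan(π/4+φ₁/2)] = -0.7853
Δλ = +1.6476 rad (taken the short way round)
course = atan2(Δλ, Δψ) = 115.48°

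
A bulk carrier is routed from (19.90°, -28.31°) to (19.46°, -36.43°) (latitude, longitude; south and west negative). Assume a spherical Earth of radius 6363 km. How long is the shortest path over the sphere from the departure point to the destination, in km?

850 km

Haversine: a = sin²(Δφ/2)+cos φ₁ cos φ₂ sin²(Δλ/2) = 0.00446;  σ = 2·atan2(√a,√(1−a))
σ = 7.658° → d = Rσ = 6363·0.13365 = 850 km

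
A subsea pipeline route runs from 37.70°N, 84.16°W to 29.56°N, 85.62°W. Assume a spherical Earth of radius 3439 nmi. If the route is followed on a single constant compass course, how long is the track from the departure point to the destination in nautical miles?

Rhumb course C = atan2(Δλ, Δψ) with Δψ = ln[tan(π/4+φ₂/2)/tan(π/4+φ₁/2)] = -0.1709, Δλ = -0.0255 → C = 188.48°
d = R·|Δφ| / |cos C| = 3439·0.14207 / 0.98907 = 494 nmi

494 nmi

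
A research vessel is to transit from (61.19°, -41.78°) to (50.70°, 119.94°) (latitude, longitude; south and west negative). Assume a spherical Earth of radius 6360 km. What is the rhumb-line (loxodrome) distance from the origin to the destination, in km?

10044 km

Rhumb course C = atan2(Δλ, Δψ) with Δψ = ln[tan(π/4+φ₂/2)/tan(π/4+φ₁/2)] = -0.3294, Δλ = +2.8225 → C = 96.66°
d = R·|Δφ| / |cos C| = 6360·0.18309 / 0.11593 = 10044 km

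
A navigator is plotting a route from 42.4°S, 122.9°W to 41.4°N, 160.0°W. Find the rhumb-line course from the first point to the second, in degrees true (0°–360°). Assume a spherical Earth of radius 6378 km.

Δψ = ln[tan(π/4+φ₂/2)/tan(π/4+φ₁/2)] = +1.6137
Δλ = -0.6475 rad (taken the short way round)
course = atan2(Δλ, Δψ) = 338.14°

338.1°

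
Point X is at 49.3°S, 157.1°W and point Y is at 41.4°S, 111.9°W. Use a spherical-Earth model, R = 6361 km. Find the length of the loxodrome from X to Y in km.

Rhumb course C = atan2(Δλ, Δψ) with Δψ = ln[tan(π/4+φ₂/2)/tan(π/4+φ₁/2)] = +0.1967, Δλ = +0.7889 → C = 76.00°
d = R·|Δφ| / |cos C| = 6361·0.13788 / 0.24190 = 3626 km

3626 km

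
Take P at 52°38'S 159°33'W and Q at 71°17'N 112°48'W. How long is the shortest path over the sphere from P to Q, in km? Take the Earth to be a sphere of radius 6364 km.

14247 km

Haversine: a = sin²(Δφ/2)+cos φ₁ cos φ₂ sin²(Δλ/2) = 0.80965;  σ = 2·atan2(√a,√(1−a))
σ = 128.265° → d = Rσ = 6364·2.23864 = 14247 km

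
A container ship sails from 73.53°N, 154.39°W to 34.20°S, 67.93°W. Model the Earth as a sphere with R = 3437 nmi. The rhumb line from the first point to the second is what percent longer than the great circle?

Great circle: σ = 2.1230 rad → d_gc = Rσ = 7296.7 nmi
Rhumb: Δφ = -1.8802, Δλ = +1.5090, Δψ = -2.5688, q = Δφ/Δψ = 0.7320 → d_rh = R√(Δφ²+q²Δλ²) = 7495.0 nmi
Excess = (7495.0 − 7296.7) / 7296.7 = 198.3 / 7296.7 = 2.72% ≈ 2.7%

2.7%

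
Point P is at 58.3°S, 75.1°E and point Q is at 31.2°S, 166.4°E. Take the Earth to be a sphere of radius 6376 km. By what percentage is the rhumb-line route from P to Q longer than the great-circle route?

Great circle: σ = 1.1257 rad → d_gc = Rσ = 7177.5 km
Rhumb: Δφ = +0.4730, Δλ = +1.5935, Δψ = +0.6854, q = Δφ/Δψ = 0.6900 → d_rh = R√(Δφ²+q²Δλ²) = 7632.0 km
Excess = (7632.0 − 7177.5) / 7177.5 = 454.5 / 7177.5 = 6.33% ≈ 6.3%

6.3%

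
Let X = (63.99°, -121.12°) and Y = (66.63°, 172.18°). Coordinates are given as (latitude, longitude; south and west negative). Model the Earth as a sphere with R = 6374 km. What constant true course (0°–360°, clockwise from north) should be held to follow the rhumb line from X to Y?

Meridional parts: M(φ₁)=+1.4655, M(φ₂)=+1.5759 → ΔM = +0.1104;  Δλ = -1.1641 rad
tan C = Δλ / ΔM = -10.5437 → C = 275.42°

275.4°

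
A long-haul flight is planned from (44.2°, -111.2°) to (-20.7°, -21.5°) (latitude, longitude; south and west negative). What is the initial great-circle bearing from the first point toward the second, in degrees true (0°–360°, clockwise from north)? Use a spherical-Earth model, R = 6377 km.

N = sin Δλ·cos φ₂ = +0.9354;  D = cos φ₁ sin φ₂ − sin φ₁ cos φ₂ cos Δλ = -0.2568
initial course = atan2(N, D) = 105.35°

105.4°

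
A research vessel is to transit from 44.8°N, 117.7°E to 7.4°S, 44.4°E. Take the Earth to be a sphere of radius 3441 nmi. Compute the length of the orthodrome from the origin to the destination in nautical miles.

5021 nmi

Haversine: a = sin²(Δφ/2)+cos φ₁ cos φ₂ sin²(Δλ/2) = 0.44427;  σ = 2·atan2(√a,√(1−a))
σ = 83.601° → d = Rσ = 3441·1.45911 = 5021 nmi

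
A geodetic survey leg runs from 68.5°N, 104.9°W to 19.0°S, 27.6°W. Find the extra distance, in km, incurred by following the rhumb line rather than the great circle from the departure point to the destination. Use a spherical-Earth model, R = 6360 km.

Great circle: cos σ = sin φ₁ sin φ₂ + cos φ₁ cos φ₂ cos Δλ,  σ = 1.7995 rad → d_gc = 11444.9 km
Rhumb line: Δψ = -1.9994, q = Δφ/Δψ = 0.7638, d_rh = R√(Δφ²+q²Δλ²) = 11717.2 km
Excess = 11717.2 − 11444.9 = 272.3 ≈ 272 km

272 km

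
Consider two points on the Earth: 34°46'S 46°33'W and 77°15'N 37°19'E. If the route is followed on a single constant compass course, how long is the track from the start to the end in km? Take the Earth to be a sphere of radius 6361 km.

Rhumb course C = atan2(Δλ, Δψ) with Δψ = ln[tan(π/4+φ₂/2)/tan(π/4+φ₁/2)] = +2.8396, Δλ = +1.4637 → C = 27.27°
d = R·|Δφ| / |cos C| = 6361·1.95506 / 0.88886 = 13991 km

13991 km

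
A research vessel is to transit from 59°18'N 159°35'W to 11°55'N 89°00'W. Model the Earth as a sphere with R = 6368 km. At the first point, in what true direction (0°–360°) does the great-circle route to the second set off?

100.7°

N = sin Δλ·cos φ₂ = +0.9228;  D = cos φ₁ sin φ₂ − sin φ₁ cos φ₂ cos Δλ = -0.1743
initial course = atan2(N, D) = 100.69°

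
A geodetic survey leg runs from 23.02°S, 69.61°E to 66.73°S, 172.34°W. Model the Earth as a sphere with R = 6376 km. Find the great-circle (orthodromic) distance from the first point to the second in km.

8808 km

Haversine: a = sin²(Δφ/2)+cos φ₁ cos φ₂ sin²(Δλ/2) = 0.40587;  σ = 2·atan2(√a,√(1−a))
σ = 79.149° → d = Rσ = 6376·1.38141 = 8808 km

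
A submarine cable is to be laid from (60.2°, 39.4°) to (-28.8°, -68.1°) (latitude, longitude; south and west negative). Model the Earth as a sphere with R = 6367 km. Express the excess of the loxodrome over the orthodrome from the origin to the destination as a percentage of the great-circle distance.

2.8%

Great circle: σ = 2.1520 rad → d_gc = Rσ = 13701.6 km
Rhumb: Δφ = -1.5533, Δλ = -1.8762, Δψ = -1.8492, q = Δφ/Δψ = 0.8400 → d_rh = R√(Δφ²+q²Δλ²) = 14089.3 km
Excess = (14089.3 − 13701.6) / 13701.6 = 387.7 / 13701.6 = 2.83% ≈ 2.8%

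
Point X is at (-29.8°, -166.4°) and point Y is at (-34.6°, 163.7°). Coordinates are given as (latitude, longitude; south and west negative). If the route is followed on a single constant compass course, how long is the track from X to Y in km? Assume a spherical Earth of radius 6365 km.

2859 km

Rhumb course C = atan2(Δλ, Δψ) with Δψ = ln[tan(π/4+φ₂/2)/tan(π/4+φ₁/2)] = -0.0991, Δλ = -0.5219 → C = 259.25°
d = R·|Δφ| / |cos C| = 6365·0.08378 / 0.18648 = 2859 km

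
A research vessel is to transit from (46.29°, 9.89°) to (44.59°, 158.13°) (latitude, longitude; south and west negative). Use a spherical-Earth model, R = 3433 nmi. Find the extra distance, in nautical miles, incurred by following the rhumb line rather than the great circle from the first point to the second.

Great circle: cos σ = sin φ₁ sin φ₂ + cos φ₁ cos φ₂ cos Δλ,  σ = 1.4816 rad → d_gc = 5086.4 nmi
Rhumb line: Δψ = -0.0423, q = Δφ/Δψ = 0.7016, d_rh = R√(Δφ²+q²Δλ²) = 6232.3 nmi
Excess = 6232.3 − 5086.4 = 1145.9 ≈ 1146 nmi

1146 nmi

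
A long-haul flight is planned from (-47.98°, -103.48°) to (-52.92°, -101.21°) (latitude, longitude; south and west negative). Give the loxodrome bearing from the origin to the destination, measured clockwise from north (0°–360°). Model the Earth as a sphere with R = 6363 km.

Δψ = ln[tan(π/4+φ₂/2)/tan(π/4+φ₁/2)] = -0.1356
Δλ = +0.0396 rad (taken the short way round)
course = atan2(Δλ, Δψ) = 163.71°

163.7°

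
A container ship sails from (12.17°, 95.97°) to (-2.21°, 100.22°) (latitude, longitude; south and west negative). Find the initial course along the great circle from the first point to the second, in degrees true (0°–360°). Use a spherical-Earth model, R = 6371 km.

163.4°

N = sin Δλ·cos φ₂ = +0.0741;  D = cos φ₁ sin φ₂ − sin φ₁ cos φ₂ cos Δλ = -0.2478
initial course = atan2(N, D) = 163.36°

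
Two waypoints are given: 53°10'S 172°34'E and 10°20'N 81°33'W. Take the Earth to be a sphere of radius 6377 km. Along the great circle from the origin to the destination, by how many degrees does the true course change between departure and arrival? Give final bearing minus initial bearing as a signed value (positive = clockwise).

Initial bearing θ₁ = atan2(sin Δλ cos φ₂, cos φ₁ sin φ₂ − sin φ₁ cos φ₂ cos Δλ) = 96.51°
Final bearing θ₂ = (initial bearing from the destination back to the start) + 180° = 37.26°
Δθ = θ₂ − θ₁ = -59.2°

-59.2°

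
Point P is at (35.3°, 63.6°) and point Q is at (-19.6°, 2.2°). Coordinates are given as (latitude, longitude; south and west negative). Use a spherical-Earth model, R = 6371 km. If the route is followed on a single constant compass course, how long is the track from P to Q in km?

8909 km

Δψ = ln[tan(π/4+φ₂/2)/tan(π/4+φ₁/2)] = -1.0082;  Δφ = -0.9582 rad,  Δλ = -1.0716 rad
q = Δφ/Δψ = 0.9504
d = R·√(Δφ² + q²Δλ²) = 6371·1.39836 = 8909 km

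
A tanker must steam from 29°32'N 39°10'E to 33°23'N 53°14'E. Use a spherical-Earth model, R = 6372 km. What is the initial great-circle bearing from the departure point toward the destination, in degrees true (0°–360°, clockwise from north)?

N = sin Δλ·cos φ₂ = +0.2029;  D = cos φ₁ sin φ₂ − sin φ₁ cos φ₂ cos Δλ = +0.0795
initial course = atan2(N, D) = 68.61°

68.6°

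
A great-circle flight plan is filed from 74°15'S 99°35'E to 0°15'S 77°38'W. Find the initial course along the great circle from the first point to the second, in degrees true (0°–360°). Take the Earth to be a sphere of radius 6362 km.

182.9°

N = sin Δλ·cos φ₂ = -0.0486;  D = cos φ₁ sin φ₂ − sin φ₁ cos φ₂ cos Δλ = -0.9625
initial course = atan2(N, D) = 182.89°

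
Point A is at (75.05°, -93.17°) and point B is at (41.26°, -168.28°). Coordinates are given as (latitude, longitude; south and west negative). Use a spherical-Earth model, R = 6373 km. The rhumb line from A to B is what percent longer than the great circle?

Great circle: σ = 0.8135 rad → d_gc = Rσ = 5184.2 km
Rhumb: Δφ = -0.5897, Δλ = -1.3109, Δψ = -1.2391, q = Δφ/Δψ = 0.4760 → d_rh = R√(Δφ²+q²Δλ²) = 5471.5 km
Excess = (5471.5 − 5184.2) / 5184.2 = 287.3 / 5184.2 = 5.54% ≈ 5.5%

5.5%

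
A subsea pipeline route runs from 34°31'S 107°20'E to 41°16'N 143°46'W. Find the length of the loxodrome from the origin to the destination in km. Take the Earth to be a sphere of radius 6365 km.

13974 km

Δψ = ln[tan(π/4+φ₂/2)/tan(π/4+φ₁/2)] = +1.4346;  Δφ = +1.3227 rad,  Δλ = +1.9007 rad
q = Δφ/Δψ = 0.9220
d = R·√(Δφ² + q²Δλ²) = 6365·2.19550 = 13974 km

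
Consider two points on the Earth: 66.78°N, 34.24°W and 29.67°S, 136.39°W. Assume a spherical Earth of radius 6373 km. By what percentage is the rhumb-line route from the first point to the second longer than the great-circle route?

Great circle: σ = 2.1259 rad → d_gc = Rσ = 13548.2 km
Rhumb: Δφ = -1.6834, Δλ = -1.7829, Δψ = -2.1252, q = Δφ/Δψ = 0.7921 → d_rh = R√(Δφ²+q²Δλ²) = 14003.2 km
Excess = (14003.2 − 13548.2) / 13548.2 = 455.0 / 13548.2 = 3.36% ≈ 3.4%

3.4%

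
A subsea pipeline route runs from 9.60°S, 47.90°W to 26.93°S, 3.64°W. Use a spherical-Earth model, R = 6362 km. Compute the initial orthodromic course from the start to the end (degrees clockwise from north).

N = sin Δλ·cos φ₂ = +0.6222;  D = cos φ₁ sin φ₂ − sin φ₁ cos φ₂ cos Δλ = -0.3401
initial course = atan2(N, D) = 118.66°

118.7°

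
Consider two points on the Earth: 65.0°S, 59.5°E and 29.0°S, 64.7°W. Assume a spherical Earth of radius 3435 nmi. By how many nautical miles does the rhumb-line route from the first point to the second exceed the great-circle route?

Great circle: cos σ = sin φ₁ sin φ₂ + cos φ₁ cos φ₂ cos Δλ,  σ = 1.3370 rad → d_gc = 4592.8 nmi
Rhumb line: Δψ = +0.9772, q = Δφ/Δψ = 0.6430, d_rh = R√(Δφ²+q²Δλ²) = 5251.6 nmi
Excess = 5251.6 − 4592.8 = 658.8 ≈ 659 nmi

659 nmi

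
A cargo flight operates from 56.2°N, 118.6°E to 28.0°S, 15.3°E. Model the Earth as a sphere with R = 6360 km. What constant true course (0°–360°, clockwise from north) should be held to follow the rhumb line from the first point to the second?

Δψ = ln[tan(π/4+φ₂/2)/tan(π/4+φ₁/2)] = -1.7007
Δλ = -1.8029 rad (taken the short way round)
course = atan2(Δλ, Δψ) = 226.67°

226.7°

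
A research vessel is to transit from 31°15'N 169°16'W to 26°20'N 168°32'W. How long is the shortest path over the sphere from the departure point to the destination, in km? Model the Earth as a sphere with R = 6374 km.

552 km

Haversine: a = sin²(Δφ/2)+cos φ₁ cos φ₂ sin²(Δλ/2) = 0.00187;  σ = 2·atan2(√a,√(1−a))
σ = 4.958° → d = Rσ = 6374·0.08654 = 552 km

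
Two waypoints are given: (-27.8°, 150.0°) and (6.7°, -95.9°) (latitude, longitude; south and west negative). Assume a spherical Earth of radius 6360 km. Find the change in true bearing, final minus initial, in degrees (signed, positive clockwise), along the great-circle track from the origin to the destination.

-33.0°

Initial bearing θ₁ = atan2(sin Δλ cos φ₂, cos φ₁ sin φ₂ − sin φ₁ cos φ₂ cos Δλ) = 95.41°
Final bearing θ₂ = (initial bearing from the destination back to the start) + 180° = 62.46°
Δθ = θ₂ − θ₁ = -33.0°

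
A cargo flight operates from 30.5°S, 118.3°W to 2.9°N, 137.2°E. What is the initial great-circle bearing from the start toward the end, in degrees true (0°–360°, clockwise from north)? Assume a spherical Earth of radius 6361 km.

θ = atan2( sin Δλ·cos φ₂ ,  cos φ₁ sin φ₂ − sin φ₁ cos φ₂ cos Δλ )
  = atan2(-0.9669, -0.0833) = 265.07°

265.1°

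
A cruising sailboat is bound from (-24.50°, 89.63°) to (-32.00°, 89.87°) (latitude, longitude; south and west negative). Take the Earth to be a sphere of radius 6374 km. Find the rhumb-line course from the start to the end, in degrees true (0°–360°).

178.4°

Meridional parts: M(φ₁)=-0.4413, M(φ₂)=-0.5900 → ΔM = -0.1488;  Δλ = +0.0042 rad
tan C = Δλ / ΔM = -0.0282 → C = 178.39°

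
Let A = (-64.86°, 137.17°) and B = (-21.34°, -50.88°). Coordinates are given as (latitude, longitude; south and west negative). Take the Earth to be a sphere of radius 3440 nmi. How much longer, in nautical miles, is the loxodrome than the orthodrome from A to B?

1859 nmi

Great circle: cos σ = sin φ₁ sin φ₂ + cos φ₁ cos φ₂ cos Δλ,  σ = 1.6332 rad → d_gc = 5618.2 nmi
Rhumb line: Δψ = +1.1193, q = Δφ/Δψ = 0.6786, d_rh = R√(Δφ²+q²Δλ²) = 7477.1 nmi
Excess = 7477.1 − 5618.2 = 1858.9 ≈ 1859 nmi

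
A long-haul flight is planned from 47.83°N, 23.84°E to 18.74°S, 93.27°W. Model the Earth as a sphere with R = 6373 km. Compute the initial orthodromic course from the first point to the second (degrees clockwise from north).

277.0°

θ = atan2( sin Δλ·cos φ₂ ,  cos φ₁ sin φ₂ − sin φ₁ cos φ₂ cos Δλ )
  = atan2(-0.8429, +0.1042) = 277.04°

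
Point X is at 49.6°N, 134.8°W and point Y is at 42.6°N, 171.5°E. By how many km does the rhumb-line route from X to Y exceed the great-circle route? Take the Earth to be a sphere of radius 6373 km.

Great circle: cos σ = sin φ₁ sin φ₂ + cos φ₁ cos φ₂ cos Δλ,  σ = 0.6470 rad → d_gc = 4123.2 km
Rhumb line: Δψ = -0.1765, q = Δφ/Δψ = 0.6920, d_rh = R√(Δφ²+q²Δλ²) = 4206.3 km
Excess = 4206.3 − 4123.2 = 83.1 ≈ 83 km

83 km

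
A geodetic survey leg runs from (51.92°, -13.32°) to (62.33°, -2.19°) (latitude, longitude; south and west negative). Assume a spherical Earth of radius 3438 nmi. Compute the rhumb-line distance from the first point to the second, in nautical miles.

Rhumb course C = atan2(Δλ, Δψ) with Δψ = ln[tan(π/4+φ₂/2)/tan(π/4+φ₁/2)] = +0.3374, Δλ = +0.1943 → C = 29.93°
d = R·|Δφ| / |cos C| = 3438·0.18169 / 0.86664 = 721 nmi

721 nmi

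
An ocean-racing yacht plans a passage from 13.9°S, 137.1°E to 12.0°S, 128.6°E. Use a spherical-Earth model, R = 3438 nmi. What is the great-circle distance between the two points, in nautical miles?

510 nmi

Haversine: a = sin²(Δφ/2)+cos φ₁ cos φ₂ sin²(Δλ/2) = 0.00549;  σ = 2·atan2(√a,√(1−a))
σ = 8.498° → d = Rσ = 3438·0.14832 = 510 nmi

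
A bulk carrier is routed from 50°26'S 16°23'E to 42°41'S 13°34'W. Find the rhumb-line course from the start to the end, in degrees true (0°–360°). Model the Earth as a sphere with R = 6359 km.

290.7°

Meridional parts: M(φ₁)=-1.0225, M(φ₂)=-0.8253 → ΔM = +0.1972;  Δλ = -0.5227 rad
tan C = Δλ / ΔM = -2.6507 → C = 290.67°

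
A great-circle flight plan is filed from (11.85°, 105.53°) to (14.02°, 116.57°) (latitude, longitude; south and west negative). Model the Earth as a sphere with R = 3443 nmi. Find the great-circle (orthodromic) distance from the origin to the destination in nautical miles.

cos σ = sin φ₁ sin φ₂ + cos φ₁ cos φ₂ cos Δλ
      = sin(11.85°)sin(14.02°) + cos(11.85°)cos(14.02°)cos(11.04°) = 0.9817
σ = 10.975° → d = Rσ = 3443·0.19155 = 660 nmi

660 nmi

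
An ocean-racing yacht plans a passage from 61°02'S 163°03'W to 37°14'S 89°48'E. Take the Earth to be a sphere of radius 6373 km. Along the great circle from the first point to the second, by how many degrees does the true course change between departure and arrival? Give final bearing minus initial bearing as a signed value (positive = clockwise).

+92.6°

Initial bearing θ₁ = atan2(sin Δλ cos φ₂, cos φ₁ sin φ₂ − sin φ₁ cos φ₂ cos Δλ) = 236.77°
Final bearing θ₂ = (initial bearing from the destination back to the start) + 180° = 329.42°
Δθ = θ₂ − θ₁ = +92.6°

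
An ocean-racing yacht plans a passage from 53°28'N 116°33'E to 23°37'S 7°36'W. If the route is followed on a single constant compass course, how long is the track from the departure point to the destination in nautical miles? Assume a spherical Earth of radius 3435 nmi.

8002 nmi

Δψ = ln[tan(π/4+φ₂/2)/tan(π/4+φ₁/2)] = -1.5328;  Δφ = -1.3454 rad,  Δλ = -2.1668 rad
q = Δφ/Δψ = 0.8777
d = R·√(Δφ² + q²Δλ²) = 3435·2.32957 = 8002 nmi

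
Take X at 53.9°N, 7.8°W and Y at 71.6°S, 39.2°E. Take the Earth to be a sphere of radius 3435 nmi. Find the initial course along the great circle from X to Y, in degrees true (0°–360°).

θ = atan2( sin Δλ·cos φ₂ ,  cos φ₁ sin φ₂ − sin φ₁ cos φ₂ cos Δλ )
  = atan2(+0.2309, -0.7330) = 162.52°

162.5°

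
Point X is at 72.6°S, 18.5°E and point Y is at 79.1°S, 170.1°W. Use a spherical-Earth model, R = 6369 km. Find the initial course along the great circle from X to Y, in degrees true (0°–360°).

N = sin Δλ·cos φ₂ = +0.0283;  D = cos φ₁ sin φ₂ − sin φ₁ cos φ₂ cos Δλ = -0.4721
initial course = atan2(N, D) = 176.57°

176.6°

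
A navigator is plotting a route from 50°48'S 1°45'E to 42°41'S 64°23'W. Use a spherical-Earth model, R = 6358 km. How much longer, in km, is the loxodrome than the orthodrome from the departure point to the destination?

Great circle: cos σ = sin φ₁ sin φ₂ + cos φ₁ cos φ₂ cos Δλ,  σ = 0.7765 rad → d_gc = 4937.11 km
Rhumb line: Δψ = +0.2073, q = Δφ/Δψ = 0.6834, d_rh = R√(Δφ²+q²Δλ²) = 5095.62 km
Excess = 5095.62 − 4937.11 = 158.51 ≈ 159 km

159 km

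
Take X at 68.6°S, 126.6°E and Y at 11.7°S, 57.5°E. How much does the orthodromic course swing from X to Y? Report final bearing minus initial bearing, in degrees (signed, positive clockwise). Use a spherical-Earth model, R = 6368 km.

+53.6°

At departure: θ₁ = atan2(sin Δλ cos φ₂, cos φ₁ sin φ₂ − sin φ₁ cos φ₂ cos Δλ) = 285.36°
At arrival: θ₂ = atan2(sin Δλ cos φ₁, −cos φ₂ sin φ₁ + sin φ₂ cos φ₁ cos Δλ) = 338.94°
Δθ = θ₂ − θ₁ = +53.6°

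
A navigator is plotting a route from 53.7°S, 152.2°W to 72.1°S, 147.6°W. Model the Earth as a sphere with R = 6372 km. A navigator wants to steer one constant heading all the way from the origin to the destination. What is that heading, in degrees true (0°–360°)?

Δψ = ln[tan(π/4+φ₂/2)/tan(π/4+φ₁/2)] = -0.7331
Δλ = +0.0803 rad (taken the short way round)
course = atan2(Δλ, Δψ) = 173.75°

173.8°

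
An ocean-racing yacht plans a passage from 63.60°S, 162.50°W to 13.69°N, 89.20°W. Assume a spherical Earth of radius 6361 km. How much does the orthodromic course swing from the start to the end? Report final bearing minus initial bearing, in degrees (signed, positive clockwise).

At departure: θ₁ = atan2(sin Δλ cos φ₂, cos φ₁ sin φ₂ − sin φ₁ cos φ₂ cos Δλ) = 69.10°
At arrival: θ₂ = atan2(sin Δλ cos φ₁, −cos φ₂ sin φ₁ + sin φ₂ cos φ₁ cos Δλ) = 25.31°
Δθ = θ₂ − θ₁ = -43.8°

-43.8°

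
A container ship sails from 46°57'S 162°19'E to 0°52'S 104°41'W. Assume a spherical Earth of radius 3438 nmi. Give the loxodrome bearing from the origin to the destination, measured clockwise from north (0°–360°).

Meridional parts: M(φ₁)=-0.9304, M(φ₂)=-0.0151 → ΔM = +0.9152;  Δλ = +1.6232 rad
tan C = Δλ / ΔM = +1.7735 → C = 60.58°

60.6°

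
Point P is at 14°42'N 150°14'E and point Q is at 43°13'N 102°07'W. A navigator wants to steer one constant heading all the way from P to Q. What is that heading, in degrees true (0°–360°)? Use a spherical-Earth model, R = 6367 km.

72.9°

Δψ = ln[tan(π/4+φ₂/2)/tan(π/4+φ₁/2)] = +0.5786
Δλ = +1.8788 rad (taken the short way round)
course = atan2(Δλ, Δψ) = 72.88°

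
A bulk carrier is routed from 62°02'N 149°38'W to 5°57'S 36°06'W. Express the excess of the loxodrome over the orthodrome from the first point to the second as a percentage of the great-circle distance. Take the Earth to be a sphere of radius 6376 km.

6.4%

Great circle: σ = 1.8523 rad → d_gc = Rσ = 11810.2 km
Rhumb: Δφ = -1.1865, Δλ = +1.9815, Δψ = -1.4943, q = Δφ/Δψ = 0.7941 → d_rh = R√(Δφ²+q²Δλ²) = 12565.1 km
Excess = (12565.1 − 11810.2) / 11810.2 = 754.9 / 11810.2 = 6.39% ≈ 6.4%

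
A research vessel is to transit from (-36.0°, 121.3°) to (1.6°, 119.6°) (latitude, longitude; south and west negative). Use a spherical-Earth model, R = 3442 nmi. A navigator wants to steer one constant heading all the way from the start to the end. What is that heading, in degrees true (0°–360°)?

Δψ = ln[tan(π/4+φ₂/2)/tan(π/4+φ₁/2)] = +0.7022
Δλ = -0.0297 rad (taken the short way round)
course = atan2(Δλ, Δψ) = 357.58°

357.6°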